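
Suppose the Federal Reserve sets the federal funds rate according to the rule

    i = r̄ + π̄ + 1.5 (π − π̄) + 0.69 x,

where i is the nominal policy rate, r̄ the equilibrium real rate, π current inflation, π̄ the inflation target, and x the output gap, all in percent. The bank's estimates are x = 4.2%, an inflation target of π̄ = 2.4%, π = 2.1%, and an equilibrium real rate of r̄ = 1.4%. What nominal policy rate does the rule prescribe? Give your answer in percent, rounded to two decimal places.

i = 1.4 + 2.4 + 1.5 × (2.1 − 2.4) + 0.69 × 4.2
   = 1.4 + 2.4 − 0.45 + 2.898 = 6.25

6.25%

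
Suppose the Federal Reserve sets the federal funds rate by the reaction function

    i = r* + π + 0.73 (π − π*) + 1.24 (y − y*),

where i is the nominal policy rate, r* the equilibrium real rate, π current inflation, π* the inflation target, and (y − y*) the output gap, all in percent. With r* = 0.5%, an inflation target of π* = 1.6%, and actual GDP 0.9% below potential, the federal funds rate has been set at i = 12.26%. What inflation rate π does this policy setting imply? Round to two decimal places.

Output 0.9% below potential → (y − y*) = -0.9.
Collecting π: i = r* + (1 + 0.73) π − 0.73 π* + 1.24 (y − y*)
1.73 π = 12.26 − 0.5 + 0.73 × 1.6 − 1.24 × (-0.9) = 14.044
π = 14.044 / 1.73 = 8.12

8.12%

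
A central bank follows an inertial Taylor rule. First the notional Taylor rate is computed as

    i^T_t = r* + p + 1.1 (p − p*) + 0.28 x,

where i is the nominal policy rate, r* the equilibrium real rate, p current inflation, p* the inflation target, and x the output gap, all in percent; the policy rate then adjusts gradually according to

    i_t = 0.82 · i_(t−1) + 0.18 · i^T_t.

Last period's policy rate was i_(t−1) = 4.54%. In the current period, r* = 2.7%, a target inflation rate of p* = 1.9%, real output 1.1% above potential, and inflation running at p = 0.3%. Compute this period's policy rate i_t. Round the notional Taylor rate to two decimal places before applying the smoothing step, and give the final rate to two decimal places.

4.00%

Output 1.1% above potential → x = 1.1.
i^T_t = 2.7 + 0.3 + 1.1 × (0.3 − 1.9) + 0.28 × 1.1
   = 2.7 + 0.3 − 1.76 + 0.308 = 1.55
i_t = 0.82 × 4.54 + 0.18 × 1.55 = 3.7228 + 0.279 = 4.00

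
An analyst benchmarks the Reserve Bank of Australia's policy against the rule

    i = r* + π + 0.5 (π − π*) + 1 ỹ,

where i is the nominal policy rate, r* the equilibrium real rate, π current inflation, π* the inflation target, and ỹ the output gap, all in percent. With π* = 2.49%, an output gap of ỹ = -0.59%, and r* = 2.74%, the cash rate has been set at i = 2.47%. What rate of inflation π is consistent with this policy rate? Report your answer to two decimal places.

Collecting π: i = r* + (1 + 0.5) π − 0.5 π* + 1 ỹ
1.5 π = 2.47 − 2.74 + 0.5 × 2.49 − 1 × (-0.59) = 1.565
π = 1.565 / 1.5 = 1.04

1.04%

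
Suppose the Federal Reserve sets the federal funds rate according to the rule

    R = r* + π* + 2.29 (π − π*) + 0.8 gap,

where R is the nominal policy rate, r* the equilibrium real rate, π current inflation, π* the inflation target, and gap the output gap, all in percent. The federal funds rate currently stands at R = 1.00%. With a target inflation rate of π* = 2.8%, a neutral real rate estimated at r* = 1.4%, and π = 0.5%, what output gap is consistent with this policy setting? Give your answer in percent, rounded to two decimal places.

2.58%

0.8 gap = 1.00 − 1.4 − 2.8 − 2.29 × (0.5 − 2.8) = 2.067
gap = 2.067 / 0.8 = 2.58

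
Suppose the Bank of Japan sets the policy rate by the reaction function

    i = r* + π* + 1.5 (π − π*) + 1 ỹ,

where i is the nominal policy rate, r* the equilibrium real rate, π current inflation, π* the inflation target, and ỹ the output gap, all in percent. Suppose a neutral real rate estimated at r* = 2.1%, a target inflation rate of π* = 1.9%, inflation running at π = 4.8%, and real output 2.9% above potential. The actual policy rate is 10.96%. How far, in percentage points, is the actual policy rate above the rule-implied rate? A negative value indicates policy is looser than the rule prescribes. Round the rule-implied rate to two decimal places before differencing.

-0.29 pp

Output 2.9% above potential → ỹ = 2.9.
i = 2.1 + 1.9 + 1.5 × (4.8 − 1.9) + 1 × 2.9
   = 2.1 + 1.9 + 4.35 + 2.9 = 11.25
Deviation = 10.96 − 11.25 = -0.29 pp.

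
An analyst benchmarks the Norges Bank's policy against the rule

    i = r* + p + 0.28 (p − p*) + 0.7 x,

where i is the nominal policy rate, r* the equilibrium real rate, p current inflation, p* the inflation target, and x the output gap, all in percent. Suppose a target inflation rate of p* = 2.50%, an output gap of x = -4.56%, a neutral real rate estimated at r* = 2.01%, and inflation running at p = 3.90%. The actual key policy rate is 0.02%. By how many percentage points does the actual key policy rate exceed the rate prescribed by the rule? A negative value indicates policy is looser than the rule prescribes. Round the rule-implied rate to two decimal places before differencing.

-3.09 pp

i = 2.01 + 3.90 + 0.28 × (3.90 − 2.50) + 0.7 × (-4.56)
   = 2.01 + 3.9 + 0.392 − 3.192 = 3.11
Deviation = 0.02 − 3.11 = -3.09 pp.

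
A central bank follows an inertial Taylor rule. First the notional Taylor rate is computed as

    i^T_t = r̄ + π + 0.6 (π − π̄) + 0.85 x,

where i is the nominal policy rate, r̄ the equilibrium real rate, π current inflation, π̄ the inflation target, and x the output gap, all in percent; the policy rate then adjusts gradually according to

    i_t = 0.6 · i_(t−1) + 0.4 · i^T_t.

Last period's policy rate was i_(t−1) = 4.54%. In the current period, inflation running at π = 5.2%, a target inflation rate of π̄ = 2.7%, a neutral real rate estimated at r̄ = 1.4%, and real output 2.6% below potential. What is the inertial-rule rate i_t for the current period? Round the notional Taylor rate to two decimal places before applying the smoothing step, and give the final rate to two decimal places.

Output 2.6% below potential → x = -2.6.
i^T_t = 1.4 + 5.2 + 0.6 × (5.2 − 2.7) + 0.85 × (-2.6)
   = 1.4 + 5.2 + 1.5 − 2.21 = 5.89
i_t = 0.6 × 4.54 + 0.4 × 5.89 = 2.724 + 2.356 = 5.08

5.08%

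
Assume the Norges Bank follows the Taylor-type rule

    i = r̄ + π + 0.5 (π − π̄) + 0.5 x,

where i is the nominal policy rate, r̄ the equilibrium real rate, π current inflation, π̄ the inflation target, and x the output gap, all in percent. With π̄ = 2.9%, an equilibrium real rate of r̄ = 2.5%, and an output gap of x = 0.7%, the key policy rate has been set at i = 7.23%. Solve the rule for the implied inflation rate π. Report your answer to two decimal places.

Collecting π: i = r̄ + (1 + 0.5) π − 0.5 π̄ + 0.5 x
1.5 π = 7.23 − 2.5 + 0.5 × 2.9 − 0.5 × 0.7 = 5.83
π = 5.83 / 1.5 = 3.89

3.89%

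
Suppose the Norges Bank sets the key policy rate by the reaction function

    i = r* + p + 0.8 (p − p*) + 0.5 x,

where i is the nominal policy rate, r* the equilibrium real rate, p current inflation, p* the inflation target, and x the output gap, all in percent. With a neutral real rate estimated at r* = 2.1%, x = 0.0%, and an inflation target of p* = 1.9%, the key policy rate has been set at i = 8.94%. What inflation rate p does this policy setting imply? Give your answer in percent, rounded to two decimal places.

Collecting p: i = r* + (1 + 0.8) p − 0.8 p* + 0.5 x
1.8 p = 8.94 − 2.1 + 0.8 × 1.9 − 0.5 × 0.0 = 8.36
p = 8.36 / 1.8 = 4.64

4.64%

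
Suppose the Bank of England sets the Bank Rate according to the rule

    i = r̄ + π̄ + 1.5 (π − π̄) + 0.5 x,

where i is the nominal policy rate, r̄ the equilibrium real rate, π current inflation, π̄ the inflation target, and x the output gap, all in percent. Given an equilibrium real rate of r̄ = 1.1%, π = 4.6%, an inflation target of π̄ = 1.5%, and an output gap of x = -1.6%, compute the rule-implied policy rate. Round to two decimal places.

i = 1.1 + 1.5 + 1.5 × (4.6 − 1.5) + 0.5 × (-1.6)
   = 1.1 + 1.5 + 4.65 − 0.8 = 6.45

6.45%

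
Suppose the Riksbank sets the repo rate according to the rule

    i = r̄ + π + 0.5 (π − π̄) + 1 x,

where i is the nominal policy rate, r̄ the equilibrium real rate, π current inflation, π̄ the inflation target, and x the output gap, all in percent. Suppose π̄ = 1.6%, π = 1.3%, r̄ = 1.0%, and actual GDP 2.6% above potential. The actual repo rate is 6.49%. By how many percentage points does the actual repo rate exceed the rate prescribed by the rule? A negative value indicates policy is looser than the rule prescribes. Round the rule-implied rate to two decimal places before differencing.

1.74 pp

Output 2.6% above potential → x = 2.6.
i = 1.0 + 1.3 + 0.5 × (1.3 − 1.6) + 1 × 2.6
   = 1.0 + 1.3 − 0.15 + 2.6 = 4.75
Deviation = 6.49 − 4.75 = 1.74 pp.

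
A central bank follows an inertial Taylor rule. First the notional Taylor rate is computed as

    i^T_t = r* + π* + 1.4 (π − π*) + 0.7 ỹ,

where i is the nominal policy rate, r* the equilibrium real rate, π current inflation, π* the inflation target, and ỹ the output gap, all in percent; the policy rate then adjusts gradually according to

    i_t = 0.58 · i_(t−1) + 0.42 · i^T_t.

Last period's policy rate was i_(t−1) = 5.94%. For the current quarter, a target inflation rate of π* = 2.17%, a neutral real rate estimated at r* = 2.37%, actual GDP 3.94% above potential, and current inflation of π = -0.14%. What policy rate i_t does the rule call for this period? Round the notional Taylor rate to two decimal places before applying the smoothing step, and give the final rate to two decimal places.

5.15%

Output 3.94% above potential → ỹ = 3.94.
i^T_t = 2.37 + 2.17 + 1.4 × (-0.14 − 2.17) + 0.7 × 3.94
   = 2.37 + 2.17 − 3.234 + 2.758 = 4.06
i_t = 0.58 × 5.94 + 0.42 × 4.06 = 3.4452 + 1.7052 = 5.15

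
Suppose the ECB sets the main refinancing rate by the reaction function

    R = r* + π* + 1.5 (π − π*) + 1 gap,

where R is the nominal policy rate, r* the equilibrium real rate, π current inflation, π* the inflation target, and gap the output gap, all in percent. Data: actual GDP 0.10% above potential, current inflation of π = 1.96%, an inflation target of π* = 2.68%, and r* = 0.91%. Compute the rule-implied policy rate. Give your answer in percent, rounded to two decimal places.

2.61%

Output 0.10% above potential → gap = 0.10.
R = 0.91 + 2.68 + 1.5 × (1.96 − 2.68) + 1 × 0.10
   = 0.91 + 2.68 − 1.08 + 0.1 = 2.61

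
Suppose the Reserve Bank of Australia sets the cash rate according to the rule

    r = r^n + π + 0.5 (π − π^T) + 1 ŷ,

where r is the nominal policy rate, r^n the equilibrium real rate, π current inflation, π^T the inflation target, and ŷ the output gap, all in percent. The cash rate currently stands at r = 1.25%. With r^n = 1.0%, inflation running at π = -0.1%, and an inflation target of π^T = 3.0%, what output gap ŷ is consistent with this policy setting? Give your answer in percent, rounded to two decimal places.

1 ŷ = 1.25 − 1.0 − (-0.1) − 0.5 × ((-0.1) − 3.0) = 1.9
ŷ = 1.9 / 1 = 1.90

1.90%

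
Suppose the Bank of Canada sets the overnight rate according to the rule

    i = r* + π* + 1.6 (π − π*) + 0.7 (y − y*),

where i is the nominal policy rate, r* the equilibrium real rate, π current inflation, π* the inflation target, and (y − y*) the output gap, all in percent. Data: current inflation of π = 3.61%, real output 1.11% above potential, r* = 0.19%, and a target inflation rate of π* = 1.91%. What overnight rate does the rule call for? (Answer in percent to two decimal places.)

5.60%

Output 1.11% above potential → (y − y*) = 1.11.
i = 0.19 + 1.91 + 1.6 × (3.61 − 1.91) + 0.7 × 1.11
   = 0.19 + 1.91 + 2.72 + 0.777 = 5.60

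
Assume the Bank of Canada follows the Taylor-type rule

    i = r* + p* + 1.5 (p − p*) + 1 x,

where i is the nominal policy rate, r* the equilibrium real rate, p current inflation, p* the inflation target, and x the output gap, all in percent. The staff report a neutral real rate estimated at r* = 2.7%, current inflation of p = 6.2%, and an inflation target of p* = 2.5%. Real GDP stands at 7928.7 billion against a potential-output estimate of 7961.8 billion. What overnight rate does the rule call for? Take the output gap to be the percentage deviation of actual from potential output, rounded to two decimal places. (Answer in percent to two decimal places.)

10.33%

Output gap = 100 × (7928.7 − 7961.8) / 7961.8 = -0.42%.
i = 2.70 + 2.50 + 1.5 × (6.20 − 2.50) + 1 × (-0.42)
   = 2.70 + 2.5 + 5.55 − 0.42 = 10.33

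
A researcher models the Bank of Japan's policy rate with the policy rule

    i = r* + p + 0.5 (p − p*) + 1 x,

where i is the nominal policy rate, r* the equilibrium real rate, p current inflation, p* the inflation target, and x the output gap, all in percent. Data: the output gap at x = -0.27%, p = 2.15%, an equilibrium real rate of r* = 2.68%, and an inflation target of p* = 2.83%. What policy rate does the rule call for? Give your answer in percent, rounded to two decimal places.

4.22%

i = 2.68 + 2.15 + 0.5 × (2.15 − 2.83) + 1 × (-0.27)
   = 2.68 + 2.15 − 0.34 − 0.27 = 4.22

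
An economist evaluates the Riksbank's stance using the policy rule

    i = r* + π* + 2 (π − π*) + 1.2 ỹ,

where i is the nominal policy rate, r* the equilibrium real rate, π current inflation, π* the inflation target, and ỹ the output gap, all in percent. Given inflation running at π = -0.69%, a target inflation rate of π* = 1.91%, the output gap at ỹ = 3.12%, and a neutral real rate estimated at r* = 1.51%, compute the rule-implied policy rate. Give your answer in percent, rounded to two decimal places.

1.96%

i = 1.51 + 1.91 + 2 × (-0.69 − 1.91) + 1.2 × 3.12
   = 1.51 + 1.91 − 5.2 + 3.744 = 1.96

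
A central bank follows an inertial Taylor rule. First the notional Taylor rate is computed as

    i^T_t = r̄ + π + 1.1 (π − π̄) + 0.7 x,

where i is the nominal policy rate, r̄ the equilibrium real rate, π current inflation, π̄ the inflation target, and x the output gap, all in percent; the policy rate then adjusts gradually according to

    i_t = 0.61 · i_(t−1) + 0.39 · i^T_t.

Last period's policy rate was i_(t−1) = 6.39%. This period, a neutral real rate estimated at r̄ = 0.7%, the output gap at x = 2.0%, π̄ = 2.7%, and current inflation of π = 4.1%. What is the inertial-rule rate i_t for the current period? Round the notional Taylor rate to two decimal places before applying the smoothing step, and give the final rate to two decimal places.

i^T_t = 0.7 + 4.1 + 1.1 × (4.1 − 2.7) + 0.7 × 2.0
   = 0.7 + 4.1 + 1.54 + 1.4 = 7.74
i_t = 0.61 × 6.39 + 0.39 × 7.74 = 3.8979 + 3.0186 = 6.92

6.92%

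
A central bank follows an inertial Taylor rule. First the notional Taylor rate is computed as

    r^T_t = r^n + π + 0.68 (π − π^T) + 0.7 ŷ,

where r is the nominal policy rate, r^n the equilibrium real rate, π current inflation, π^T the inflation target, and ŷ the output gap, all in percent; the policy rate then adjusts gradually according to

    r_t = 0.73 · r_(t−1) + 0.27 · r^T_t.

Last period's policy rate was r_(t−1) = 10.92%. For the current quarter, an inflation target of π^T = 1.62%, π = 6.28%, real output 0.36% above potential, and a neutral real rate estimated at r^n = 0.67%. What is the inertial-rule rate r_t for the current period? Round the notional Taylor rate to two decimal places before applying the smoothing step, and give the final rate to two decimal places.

10.77%

Output 0.36% above potential → ŷ = 0.36.
r^T_t = 0.67 + 6.28 + 0.68 × (6.28 − 1.62) + 0.7 × 0.36
   = 0.67 + 6.28 + 3.1688 + 0.252 = 10.37
r_t = 0.73 × 10.92 + 0.27 × 10.37 = 7.9716 + 2.7999 = 10.77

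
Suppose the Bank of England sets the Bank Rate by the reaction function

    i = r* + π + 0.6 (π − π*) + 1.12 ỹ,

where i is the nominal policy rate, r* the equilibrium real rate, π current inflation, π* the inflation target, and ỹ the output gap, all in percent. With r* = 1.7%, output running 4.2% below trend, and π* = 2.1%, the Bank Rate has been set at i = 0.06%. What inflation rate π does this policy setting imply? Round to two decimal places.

Output 4.2% below potential → ỹ = -4.2.
Collecting π: i = r* + (1 + 0.6) π − 0.6 π* + 1.12 ỹ
1.6 π = 0.06 − 1.7 + 0.6 × 2.1 − 1.12 × (-4.2) = 4.324
π = 4.324 / 1.6 = 2.70

2.70%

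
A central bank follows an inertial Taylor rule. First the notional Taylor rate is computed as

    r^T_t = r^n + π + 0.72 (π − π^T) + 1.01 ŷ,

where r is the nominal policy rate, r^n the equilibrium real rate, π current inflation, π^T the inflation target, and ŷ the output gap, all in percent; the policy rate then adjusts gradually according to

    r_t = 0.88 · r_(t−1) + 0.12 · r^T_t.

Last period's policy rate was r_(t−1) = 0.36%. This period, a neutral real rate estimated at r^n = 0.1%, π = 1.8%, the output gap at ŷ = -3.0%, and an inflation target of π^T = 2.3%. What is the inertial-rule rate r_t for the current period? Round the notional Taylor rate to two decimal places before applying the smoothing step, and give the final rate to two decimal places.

0.14%

r^T_t = 0.1 + 1.8 + 0.72 × (1.8 − 2.3) + 1.01 × (-3.0)
   = 0.1 + 1.8 − 0.36 − 3.03 = -1.49
r_t = 0.88 × 0.36 + 0.12 × (-1.49) = 0.3168 − 0.1788 = 0.14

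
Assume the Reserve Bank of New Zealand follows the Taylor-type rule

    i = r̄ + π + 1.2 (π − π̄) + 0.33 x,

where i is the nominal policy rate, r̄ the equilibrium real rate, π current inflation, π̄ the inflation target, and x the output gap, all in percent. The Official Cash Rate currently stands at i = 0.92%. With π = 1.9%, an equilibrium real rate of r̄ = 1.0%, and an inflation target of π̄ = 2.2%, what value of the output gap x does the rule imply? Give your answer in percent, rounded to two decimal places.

0.33 x = 0.92 − 1.0 − 1.9 − 1.2 × (1.9 − 2.2) = -1.62
x = -1.62 / 0.33 = -4.91

-4.91%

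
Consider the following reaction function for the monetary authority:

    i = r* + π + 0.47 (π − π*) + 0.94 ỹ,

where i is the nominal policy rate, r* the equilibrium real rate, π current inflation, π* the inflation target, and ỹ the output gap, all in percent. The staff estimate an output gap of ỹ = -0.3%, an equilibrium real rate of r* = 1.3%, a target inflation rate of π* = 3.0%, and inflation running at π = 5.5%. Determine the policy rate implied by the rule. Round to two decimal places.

i = 1.3 + 5.5 + 0.47 × (5.5 − 3.0) + 0.94 × (-0.3)
   = 1.3 + 5.5 + 1.175 − 0.282 = 7.69

7.69%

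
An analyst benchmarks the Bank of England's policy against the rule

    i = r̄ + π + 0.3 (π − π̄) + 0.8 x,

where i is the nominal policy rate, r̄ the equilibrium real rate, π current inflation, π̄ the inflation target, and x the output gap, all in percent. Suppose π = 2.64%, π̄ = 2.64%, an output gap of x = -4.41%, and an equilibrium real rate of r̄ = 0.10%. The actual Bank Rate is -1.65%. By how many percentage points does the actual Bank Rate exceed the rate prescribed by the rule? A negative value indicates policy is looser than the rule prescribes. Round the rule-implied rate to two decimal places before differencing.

-0.86 pp

i = 0.10 + 2.64 + 0.3 × (2.64 − 2.64) + 0.8 × (-4.41)
   = 0.10 + 2.64 + 0 − 3.528 = -0.79
Deviation = -1.65 − (-0.79) = -0.86 pp.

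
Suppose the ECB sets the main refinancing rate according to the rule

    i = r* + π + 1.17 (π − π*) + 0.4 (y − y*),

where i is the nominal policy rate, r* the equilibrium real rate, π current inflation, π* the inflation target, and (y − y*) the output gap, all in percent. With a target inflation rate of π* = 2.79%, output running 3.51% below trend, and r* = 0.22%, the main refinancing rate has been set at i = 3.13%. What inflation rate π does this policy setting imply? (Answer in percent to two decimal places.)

3.49%

Output 3.51% below potential → (y − y*) = -3.51.
Collecting π: i = r* + (1 + 1.17) π − 1.17 π* + 0.4 (y − y*)
2.17 π = 3.13 − 0.22 + 1.17 × 2.79 − 0.4 × (-3.51) = 7.5783
π = 7.5783 / 2.17 = 3.49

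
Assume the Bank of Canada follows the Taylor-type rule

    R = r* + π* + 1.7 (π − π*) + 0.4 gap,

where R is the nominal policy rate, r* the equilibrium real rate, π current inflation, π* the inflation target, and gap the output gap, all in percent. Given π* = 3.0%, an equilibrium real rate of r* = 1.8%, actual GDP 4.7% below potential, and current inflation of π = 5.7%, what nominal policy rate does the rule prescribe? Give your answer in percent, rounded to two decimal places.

7.51%

Output 4.7% below potential → gap = -4.7.
R = 1.8 + 3.0 + 1.7 × (5.7 − 3.0) + 0.4 × (-4.7)
   = 1.8 + 3 + 4.59 − 1.88 = 7.51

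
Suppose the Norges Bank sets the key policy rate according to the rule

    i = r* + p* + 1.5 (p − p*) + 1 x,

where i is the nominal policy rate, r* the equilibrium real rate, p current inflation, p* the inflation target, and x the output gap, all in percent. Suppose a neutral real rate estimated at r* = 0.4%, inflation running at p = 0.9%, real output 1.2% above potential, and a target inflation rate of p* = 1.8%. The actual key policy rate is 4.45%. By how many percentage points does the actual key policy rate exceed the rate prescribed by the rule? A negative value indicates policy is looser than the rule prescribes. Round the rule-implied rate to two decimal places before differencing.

2.40 pp

Output 1.2% above potential → x = 1.2.
i = 0.4 + 1.8 + 1.5 × (0.9 − 1.8) + 1 × 1.2
   = 0.4 + 1.8 − 1.35 + 1.2 = 2.05
Deviation = 4.45 − 2.05 = 2.40 pp.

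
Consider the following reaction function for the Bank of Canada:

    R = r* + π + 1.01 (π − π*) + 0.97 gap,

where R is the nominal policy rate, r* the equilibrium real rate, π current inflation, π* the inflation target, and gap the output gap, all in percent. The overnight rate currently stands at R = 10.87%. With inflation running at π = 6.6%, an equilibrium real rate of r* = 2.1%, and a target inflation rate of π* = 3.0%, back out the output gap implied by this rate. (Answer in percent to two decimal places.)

0.97 gap = 10.87 − 2.1 − 6.6 − 1.01 × (6.6 − 3.0) = -1.466
gap = -1.466 / 0.97 = -1.51

-1.51%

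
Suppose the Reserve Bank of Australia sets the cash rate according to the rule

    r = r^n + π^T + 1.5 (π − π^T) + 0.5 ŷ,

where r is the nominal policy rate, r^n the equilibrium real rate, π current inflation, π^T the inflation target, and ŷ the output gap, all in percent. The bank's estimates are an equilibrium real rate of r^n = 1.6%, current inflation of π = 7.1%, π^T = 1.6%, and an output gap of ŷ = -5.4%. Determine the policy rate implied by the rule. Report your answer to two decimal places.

8.75%

r = 1.6 + 1.6 + 1.5 × (7.1 − 1.6) + 0.5 × (-5.4)
   = 1.6 + 1.6 + 8.25 − 2.7 = 8.75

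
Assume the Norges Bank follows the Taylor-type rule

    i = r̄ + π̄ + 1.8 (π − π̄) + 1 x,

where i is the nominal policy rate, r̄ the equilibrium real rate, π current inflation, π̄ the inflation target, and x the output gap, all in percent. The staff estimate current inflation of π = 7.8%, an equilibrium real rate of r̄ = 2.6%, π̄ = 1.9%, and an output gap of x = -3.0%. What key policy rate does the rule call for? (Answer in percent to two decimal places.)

i = 2.6 + 1.9 + 1.8 × (7.8 − 1.9) + 1 × (-3.0)
   = 2.6 + 1.9 + 10.62 − 3 = 12.12

12.12%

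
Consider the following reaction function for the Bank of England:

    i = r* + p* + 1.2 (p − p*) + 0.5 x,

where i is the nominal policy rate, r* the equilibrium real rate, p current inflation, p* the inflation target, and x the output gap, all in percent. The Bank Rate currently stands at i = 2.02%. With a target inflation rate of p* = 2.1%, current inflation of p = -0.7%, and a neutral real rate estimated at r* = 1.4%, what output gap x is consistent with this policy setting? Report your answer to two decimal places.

3.76%

0.5 x = 2.02 − 1.4 − 2.1 − 1.2 × ((-0.7) − 2.1) = 1.88
x = 1.88 / 0.5 = 3.76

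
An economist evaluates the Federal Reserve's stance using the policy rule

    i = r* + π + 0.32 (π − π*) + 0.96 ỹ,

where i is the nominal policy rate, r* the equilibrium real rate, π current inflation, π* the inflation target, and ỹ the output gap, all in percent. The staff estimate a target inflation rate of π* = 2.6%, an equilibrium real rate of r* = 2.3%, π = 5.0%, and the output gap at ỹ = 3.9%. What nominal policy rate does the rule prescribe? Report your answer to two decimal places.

11.81%

i = 2.3 + 5.0 + 0.32 × (5.0 − 2.6) + 0.96 × 3.9
   = 2.3 + 5 + 0.768 + 3.744 = 11.81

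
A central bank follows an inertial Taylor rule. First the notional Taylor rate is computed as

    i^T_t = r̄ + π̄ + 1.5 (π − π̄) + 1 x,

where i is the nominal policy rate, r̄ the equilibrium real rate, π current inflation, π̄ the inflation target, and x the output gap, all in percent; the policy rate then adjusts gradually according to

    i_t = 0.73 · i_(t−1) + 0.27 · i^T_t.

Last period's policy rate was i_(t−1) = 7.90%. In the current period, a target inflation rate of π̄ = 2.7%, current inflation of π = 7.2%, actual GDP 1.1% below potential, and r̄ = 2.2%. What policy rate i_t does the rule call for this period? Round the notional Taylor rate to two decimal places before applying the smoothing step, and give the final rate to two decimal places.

Output 1.1% below potential → x = -1.1.
i^T_t = 2.2 + 2.7 + 1.5 × (7.2 − 2.7) + 1 × (-1.1)
   = 2.2 + 2.7 + 6.75 − 1.1 = 10.55
i_t = 0.73 × 7.90 + 0.27 × 10.55 = 5.767 + 2.8485 = 8.62

8.62%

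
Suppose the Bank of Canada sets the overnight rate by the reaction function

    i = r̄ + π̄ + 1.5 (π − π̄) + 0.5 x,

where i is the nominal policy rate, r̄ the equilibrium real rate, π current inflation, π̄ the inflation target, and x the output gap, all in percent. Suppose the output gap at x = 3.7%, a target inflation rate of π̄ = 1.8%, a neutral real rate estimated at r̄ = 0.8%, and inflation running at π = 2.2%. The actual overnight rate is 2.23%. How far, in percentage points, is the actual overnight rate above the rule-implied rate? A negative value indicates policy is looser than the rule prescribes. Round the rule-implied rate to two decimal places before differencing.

i = 0.8 + 1.8 + 1.5 × (2.2 − 1.8) + 0.5 × 3.7
   = 0.8 + 1.8 + 0.6 + 1.85 = 5.05
Deviation = 2.23 − 5.05 = -2.82 pp.

-2.82 pp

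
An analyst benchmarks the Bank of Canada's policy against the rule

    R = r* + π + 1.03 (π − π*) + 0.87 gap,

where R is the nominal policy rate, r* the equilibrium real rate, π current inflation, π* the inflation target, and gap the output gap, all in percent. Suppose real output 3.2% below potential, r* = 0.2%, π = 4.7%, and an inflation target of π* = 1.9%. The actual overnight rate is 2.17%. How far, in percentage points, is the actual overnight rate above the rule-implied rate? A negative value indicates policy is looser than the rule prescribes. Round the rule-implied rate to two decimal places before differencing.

-2.83 pp

Output 3.2% below potential → gap = -3.2.
R = 0.2 + 4.7 + 1.03 × (4.7 − 1.9) + 0.87 × (-3.2)
   = 0.2 + 4.7 + 2.884 − 2.784 = 5.00
Deviation = 2.17 − 5.00 = -2.83 pp.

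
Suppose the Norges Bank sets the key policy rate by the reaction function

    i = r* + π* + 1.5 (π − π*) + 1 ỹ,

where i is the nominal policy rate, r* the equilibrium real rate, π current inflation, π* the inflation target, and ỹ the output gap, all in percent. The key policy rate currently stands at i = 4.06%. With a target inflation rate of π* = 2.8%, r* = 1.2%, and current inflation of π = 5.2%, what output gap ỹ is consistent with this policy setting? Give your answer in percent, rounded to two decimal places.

-3.54%

1 ỹ = 4.06 − 1.2 − 2.8 − 1.5 × (5.2 − 2.8) = -3.54
ỹ = -3.54 / 1 = -3.54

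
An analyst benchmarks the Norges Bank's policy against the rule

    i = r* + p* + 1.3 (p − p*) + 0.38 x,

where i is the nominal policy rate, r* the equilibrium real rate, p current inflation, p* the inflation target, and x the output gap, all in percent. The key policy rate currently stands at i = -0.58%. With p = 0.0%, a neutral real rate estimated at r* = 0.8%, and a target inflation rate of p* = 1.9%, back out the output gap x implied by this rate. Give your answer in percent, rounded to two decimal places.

0.38 x = -0.58 − 0.8 − 1.9 − 1.3 × (0.0 − 1.9) = -0.81
x = -0.81 / 0.38 = -2.13

-2.13%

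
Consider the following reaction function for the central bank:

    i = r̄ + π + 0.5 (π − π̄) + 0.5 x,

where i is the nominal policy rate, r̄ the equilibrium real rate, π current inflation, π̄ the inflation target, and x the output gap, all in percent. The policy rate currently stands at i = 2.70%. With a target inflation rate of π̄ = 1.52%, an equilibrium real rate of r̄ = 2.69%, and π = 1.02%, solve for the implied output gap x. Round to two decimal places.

-1.52%

0.5 x = 2.70 − 2.69 − 1.02 − 0.5 × (1.02 − 1.52) = -0.76
x = -0.76 / 0.5 = -1.52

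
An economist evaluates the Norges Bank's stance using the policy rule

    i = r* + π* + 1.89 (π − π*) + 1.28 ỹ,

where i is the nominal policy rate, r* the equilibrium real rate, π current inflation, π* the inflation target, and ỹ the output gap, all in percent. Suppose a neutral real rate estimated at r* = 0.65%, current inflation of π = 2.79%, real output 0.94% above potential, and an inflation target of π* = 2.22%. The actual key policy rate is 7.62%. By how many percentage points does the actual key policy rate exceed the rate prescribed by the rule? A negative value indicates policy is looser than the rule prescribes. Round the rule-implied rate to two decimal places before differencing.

Output 0.94% above potential → ỹ = 0.94.
i = 0.65 + 2.22 + 1.89 × (2.79 − 2.22) + 1.28 × 0.94
   = 0.65 + 2.22 + 1.0773 + 1.2032 = 5.15
Deviation = 7.62 − 5.15 = 2.47 pp.

2.47 pp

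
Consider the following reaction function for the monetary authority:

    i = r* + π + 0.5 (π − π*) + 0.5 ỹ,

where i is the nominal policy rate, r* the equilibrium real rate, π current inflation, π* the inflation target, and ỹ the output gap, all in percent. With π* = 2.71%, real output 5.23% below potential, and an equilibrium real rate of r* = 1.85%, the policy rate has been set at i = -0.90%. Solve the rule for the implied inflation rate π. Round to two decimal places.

Output 5.23% below potential → ỹ = -5.23.
Collecting π: i = r* + (1 + 0.5) π − 0.5 π* + 0.5 ỹ
1.5 π = -0.90 − 1.85 + 0.5 × 2.71 − 0.5 × (-5.23) = 1.22
π = 1.22 / 1.5 = 0.81

0.81%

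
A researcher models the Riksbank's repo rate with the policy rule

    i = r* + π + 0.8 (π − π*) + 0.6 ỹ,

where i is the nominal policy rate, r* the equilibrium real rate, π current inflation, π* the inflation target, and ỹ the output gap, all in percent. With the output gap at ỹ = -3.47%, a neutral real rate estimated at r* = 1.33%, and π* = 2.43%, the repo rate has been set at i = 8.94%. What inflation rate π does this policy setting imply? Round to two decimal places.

Collecting π: i = r* + (1 + 0.8) π − 0.8 π* + 0.6 ỹ
1.8 π = 8.94 − 1.33 + 0.8 × 2.43 − 0.6 × (-3.47) = 11.636
π = 11.636 / 1.8 = 6.46

6.46%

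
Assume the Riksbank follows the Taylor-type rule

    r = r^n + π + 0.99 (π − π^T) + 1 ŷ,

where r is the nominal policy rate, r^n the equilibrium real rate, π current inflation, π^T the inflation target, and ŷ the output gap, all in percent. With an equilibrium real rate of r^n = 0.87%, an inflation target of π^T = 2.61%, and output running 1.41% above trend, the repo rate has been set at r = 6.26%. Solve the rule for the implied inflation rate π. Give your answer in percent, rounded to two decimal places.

3.30%

Output 1.41% above potential → ŷ = 1.41.
Collecting π: r = r^n + (1 + 0.99) π − 0.99 π^T + 1 ŷ
1.99 π = 6.26 − 0.87 + 0.99 × 2.61 − 1 × 1.41 = 6.5639
π = 6.5639 / 1.99 = 3.30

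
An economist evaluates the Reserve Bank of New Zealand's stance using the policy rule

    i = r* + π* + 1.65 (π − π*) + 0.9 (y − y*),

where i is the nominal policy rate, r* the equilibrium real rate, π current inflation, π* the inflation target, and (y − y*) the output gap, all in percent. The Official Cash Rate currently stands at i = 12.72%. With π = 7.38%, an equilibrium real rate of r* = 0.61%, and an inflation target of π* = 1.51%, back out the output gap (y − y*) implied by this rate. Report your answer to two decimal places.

1.02%

0.9 (y − y*) = 12.72 − 0.61 − 1.51 − 1.65 × (7.38 − 1.51) = 0.9145
(y − y*) = 0.9145 / 0.9 = 1.02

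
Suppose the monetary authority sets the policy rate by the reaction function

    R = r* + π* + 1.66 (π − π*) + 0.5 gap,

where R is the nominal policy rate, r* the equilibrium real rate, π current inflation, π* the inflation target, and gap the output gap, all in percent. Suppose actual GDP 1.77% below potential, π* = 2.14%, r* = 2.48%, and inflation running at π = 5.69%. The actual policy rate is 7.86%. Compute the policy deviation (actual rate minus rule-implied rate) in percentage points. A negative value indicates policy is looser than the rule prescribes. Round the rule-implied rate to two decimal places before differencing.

Output 1.77% below potential → gap = -1.77.
R = 2.48 + 2.14 + 1.66 × (5.69 − 2.14) + 0.5 × (-1.77)
   = 2.48 + 2.14 + 5.893 − 0.885 = 9.63
Deviation = 7.86 − 9.63 = -1.77 pp.

-1.77 pp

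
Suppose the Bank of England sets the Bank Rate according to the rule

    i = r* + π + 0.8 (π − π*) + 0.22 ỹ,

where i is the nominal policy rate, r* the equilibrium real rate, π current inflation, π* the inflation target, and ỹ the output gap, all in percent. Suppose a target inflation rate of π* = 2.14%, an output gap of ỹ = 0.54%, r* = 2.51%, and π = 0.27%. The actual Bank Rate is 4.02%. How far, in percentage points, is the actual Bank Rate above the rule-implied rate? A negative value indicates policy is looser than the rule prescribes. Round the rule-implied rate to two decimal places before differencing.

2.62 pp

i = 2.51 + 0.27 + 0.8 × (0.27 − 2.14) + 0.22 × 0.54
   = 2.51 + 0.27 − 1.496 + 0.1188 = 1.40
Deviation = 4.02 − 1.40 = 2.62 pp.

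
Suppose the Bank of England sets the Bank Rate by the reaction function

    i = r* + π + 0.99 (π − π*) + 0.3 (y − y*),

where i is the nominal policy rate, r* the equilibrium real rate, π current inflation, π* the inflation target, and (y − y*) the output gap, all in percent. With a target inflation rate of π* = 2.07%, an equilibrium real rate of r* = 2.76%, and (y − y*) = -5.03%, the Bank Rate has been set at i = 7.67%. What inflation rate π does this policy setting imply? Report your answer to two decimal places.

4.26%

Collecting π: i = r* + (1 + 0.99) π − 0.99 π* + 0.3 (y − y*)
1.99 π = 7.67 − 2.76 + 0.99 × 2.07 − 0.3 × (-5.03) = 8.4683
π = 8.4683 / 1.99 = 4.26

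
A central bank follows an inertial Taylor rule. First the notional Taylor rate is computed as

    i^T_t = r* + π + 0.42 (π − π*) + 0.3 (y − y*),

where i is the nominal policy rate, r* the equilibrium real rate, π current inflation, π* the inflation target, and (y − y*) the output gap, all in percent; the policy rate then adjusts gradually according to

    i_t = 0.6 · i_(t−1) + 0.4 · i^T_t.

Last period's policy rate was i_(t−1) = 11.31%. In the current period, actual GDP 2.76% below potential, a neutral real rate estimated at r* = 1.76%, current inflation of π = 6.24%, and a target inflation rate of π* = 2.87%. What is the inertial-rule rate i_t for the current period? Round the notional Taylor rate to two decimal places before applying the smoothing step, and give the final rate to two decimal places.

Output 2.76% below potential → (y − y*) = -2.76.
i^T_t = 1.76 + 6.24 + 0.42 × (6.24 − 2.87) + 0.3 × (-2.76)
   = 1.76 + 6.24 + 1.4154 − 0.828 = 8.59
i_t = 0.6 × 11.31 + 0.4 × 8.59 = 6.786 + 3.436 = 10.22

10.22%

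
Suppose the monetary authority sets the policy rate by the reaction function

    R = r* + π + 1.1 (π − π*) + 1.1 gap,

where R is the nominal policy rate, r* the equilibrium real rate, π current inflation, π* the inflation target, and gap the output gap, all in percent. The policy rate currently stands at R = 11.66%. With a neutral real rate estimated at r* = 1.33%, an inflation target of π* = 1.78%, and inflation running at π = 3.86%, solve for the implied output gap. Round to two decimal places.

3.80%

1.1 gap = 11.66 − 1.33 − 3.86 − 1.1 × (3.86 − 1.78) = 4.182
gap = 4.182 / 1.1 = 3.80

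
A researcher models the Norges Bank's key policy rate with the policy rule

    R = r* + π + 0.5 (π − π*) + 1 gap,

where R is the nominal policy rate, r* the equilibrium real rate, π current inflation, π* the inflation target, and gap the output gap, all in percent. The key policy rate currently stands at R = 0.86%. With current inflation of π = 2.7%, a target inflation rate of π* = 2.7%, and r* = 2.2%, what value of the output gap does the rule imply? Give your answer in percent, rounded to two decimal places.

-4.04%

1 gap = 0.86 − 2.2 − 2.7 − 0.5 × (2.7 − 2.7) = -4.04
gap = -4.04 / 1 = -4.04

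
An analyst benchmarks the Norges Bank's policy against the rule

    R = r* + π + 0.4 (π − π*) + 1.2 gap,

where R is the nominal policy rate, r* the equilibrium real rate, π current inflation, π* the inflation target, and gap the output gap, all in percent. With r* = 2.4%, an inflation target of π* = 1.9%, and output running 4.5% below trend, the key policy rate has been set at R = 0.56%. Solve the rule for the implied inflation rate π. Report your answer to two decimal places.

3.09%

Output 4.5% below potential → gap = -4.5.
Collecting π: R = r* + (1 + 0.4) π − 0.4 π* + 1.2 gap
1.4 π = 0.56 − 2.4 + 0.4 × 1.9 − 1.2 × (-4.5) = 4.32
π = 4.32 / 1.4 = 3.09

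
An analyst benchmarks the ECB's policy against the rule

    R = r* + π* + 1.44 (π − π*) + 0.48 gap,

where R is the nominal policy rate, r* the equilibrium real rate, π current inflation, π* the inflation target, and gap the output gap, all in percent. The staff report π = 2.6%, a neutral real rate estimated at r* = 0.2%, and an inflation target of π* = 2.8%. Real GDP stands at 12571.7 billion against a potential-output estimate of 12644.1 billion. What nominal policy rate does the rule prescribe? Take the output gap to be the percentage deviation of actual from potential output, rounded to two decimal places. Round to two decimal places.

Output gap = 100 × (12571.7 − 12644.1) / 12644.1 = -0.57%.
R = 0.20 + 2.80 + 1.44 × (2.60 − 2.80) + 0.48 × (-0.57)
   = 0.20 + 2.8 − 0.288 − 0.2736 = 2.44

2.44%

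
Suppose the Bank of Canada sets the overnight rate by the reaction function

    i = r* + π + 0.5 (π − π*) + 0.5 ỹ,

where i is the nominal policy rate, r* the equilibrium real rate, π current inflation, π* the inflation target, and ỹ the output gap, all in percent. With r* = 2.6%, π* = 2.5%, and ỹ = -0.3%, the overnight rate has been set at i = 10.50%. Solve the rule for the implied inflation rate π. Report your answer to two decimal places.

6.20%

Collecting π: i = r* + (1 + 0.5) π − 0.5 π* + 0.5 ỹ
1.5 π = 10.50 − 2.6 + 0.5 × 2.5 − 0.5 × (-0.3) = 9.3
π = 9.3 / 1.5 = 6.20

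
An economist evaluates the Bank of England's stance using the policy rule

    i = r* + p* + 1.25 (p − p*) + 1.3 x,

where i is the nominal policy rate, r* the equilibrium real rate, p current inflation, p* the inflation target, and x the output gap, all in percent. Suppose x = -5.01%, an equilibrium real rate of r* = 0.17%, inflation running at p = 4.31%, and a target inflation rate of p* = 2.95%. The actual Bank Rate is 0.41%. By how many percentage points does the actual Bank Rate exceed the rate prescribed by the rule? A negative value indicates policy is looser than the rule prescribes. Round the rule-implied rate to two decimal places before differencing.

2.10 pp

i = 0.17 + 2.95 + 1.25 × (4.31 − 2.95) + 1.3 × (-5.01)
   = 0.17 + 2.95 + 1.7 − 6.513 = -1.69
Deviation = 0.41 − (-1.69) = 2.10 pp.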